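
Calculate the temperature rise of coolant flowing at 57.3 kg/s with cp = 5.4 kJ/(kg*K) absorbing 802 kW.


dT = Q / (m_dot * cp)
dT = 802 / (57.3 * 5.4)
dT = 2.5919 C

2.5919


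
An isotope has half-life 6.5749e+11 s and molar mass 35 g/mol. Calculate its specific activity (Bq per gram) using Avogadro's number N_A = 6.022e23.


lambda = ln(2) / t_half = ln(2) / 6.5749e+11 = 1.054232e-12 /s
SA = lambda * N_A / M
SA = 1.054232e-12 * 6.022e23 / 35
SA = 1.8139e+10 Bq/g

1.8139e+10


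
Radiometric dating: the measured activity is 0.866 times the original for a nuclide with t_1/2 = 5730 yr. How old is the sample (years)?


lambda = ln(2) / t_half = ln(2) / 5730 = 1.209681e-04 /yr
t = -ln(A/A0) / lambda
t = -ln(0.866) / 1.209681e-04
t = 1189.3 yr

1189.3


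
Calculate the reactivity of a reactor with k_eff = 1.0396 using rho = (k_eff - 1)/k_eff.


rho = (k_eff - 1) / k_eff
rho = (1.0396 - 1) / 1.0396
rho = 0.038092

0.038092


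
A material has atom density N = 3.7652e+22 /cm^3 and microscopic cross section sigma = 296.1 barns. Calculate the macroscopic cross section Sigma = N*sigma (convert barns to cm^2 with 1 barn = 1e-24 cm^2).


Sigma = N * sigma_barns * 1e-24
Sigma = 3.7652e+22 * 296.1 * 1e-24
Sigma = 11.149 /cm

11.149


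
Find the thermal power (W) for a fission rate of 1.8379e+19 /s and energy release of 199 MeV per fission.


P = fission_rate * E_MeV * 1.602e-13
P = 1.8379e+19 * 199 * 1.602e-13
P = 5.8592e+08 W

5.8592e+08


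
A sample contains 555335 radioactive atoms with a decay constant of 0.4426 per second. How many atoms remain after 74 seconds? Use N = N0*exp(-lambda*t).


N = N0 * exp(-lambda * t)
N = 555335 * exp(-0.4426 * 74)
N = 3.3141e-09

3.3141e-09


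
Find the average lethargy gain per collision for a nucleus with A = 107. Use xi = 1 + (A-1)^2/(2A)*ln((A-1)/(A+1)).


xi = 1 + (A-1)^2/(2A) * ln((A-1)/(A+1))
xi = 1 + (107-1)^2/(2*107) * ln((107-1)/(107 +1))
xi = 0.018576

0.018576


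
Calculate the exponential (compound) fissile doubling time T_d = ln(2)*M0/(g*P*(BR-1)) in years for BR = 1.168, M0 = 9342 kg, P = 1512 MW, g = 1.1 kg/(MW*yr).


Breeding gain G = BR - 1 = 1.168 - 1 = 0.168
Fissile production rate = g * P * G = 1.1 * 1512 * 0.168 = 279.4176 kg/yr
T_d = ln(2) * M0 / (g * P * G)
T_d = ln(2) * 9342 / 279.4176 = 23.175 yr

23.175


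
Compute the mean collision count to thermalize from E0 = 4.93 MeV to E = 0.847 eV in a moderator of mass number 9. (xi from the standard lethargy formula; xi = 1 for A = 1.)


xi = 1 + (A-1)^2/(2A)*ln((A-1)/(A+1)) = 0.2066007 (for A = 9)
n = ln(E0/E) / xi
n = ln(4.93e6 / 0.847) / 0.2066007
n = ln(5.820543e+06) / 0.2066007 = 75.396

75.396


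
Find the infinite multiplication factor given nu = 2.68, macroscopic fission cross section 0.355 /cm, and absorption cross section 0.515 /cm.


k_inf = nu * Sigma_f / Sigma_a
k_inf = 2.68 * 0.355 / 0.515
k_inf = 1.8474

1.8474


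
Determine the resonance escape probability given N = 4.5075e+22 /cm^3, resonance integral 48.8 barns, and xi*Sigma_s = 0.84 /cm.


p = exp(-N * I * 1e-24 / (xi*Sigma_s))
p = exp(-4.5075e+22 * 48.8 * 1e-24 / 0.84)
p = 0.072902

0.072902


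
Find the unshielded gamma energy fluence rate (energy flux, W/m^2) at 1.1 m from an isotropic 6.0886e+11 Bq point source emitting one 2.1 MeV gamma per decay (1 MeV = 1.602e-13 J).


psi = A * E * 1.602e-13 / (4*pi*r^2)
psi = 6.0886e+11 * 2.1 * 1.602e-13 / (4*pi*1.1^2)
psi = 0.013471 W/m^2

0.013471


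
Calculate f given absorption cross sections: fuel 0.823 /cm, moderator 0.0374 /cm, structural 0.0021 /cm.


f = Sigma_a_fuel / (Sigma_a_fuel + Sigma_a_mod + Sigma_a_other)
f = 0.823 / (0.823 + 0.0374 + 0.0021)
f = 0.95420

0.95420


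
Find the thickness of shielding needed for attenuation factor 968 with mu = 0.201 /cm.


x = ln(factor) / mu
x = ln(968) / 0.201
x = 34.205 cm

34.205


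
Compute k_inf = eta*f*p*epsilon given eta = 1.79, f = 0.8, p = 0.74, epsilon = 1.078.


k_inf = eta * f * p * epsilon
k_inf = 1.79 * 0.8 * 0.74 * 1.078
k_inf = 1.1423

1.1423


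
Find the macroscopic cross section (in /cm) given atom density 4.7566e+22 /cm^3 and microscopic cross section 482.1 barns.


Sigma = N * sigma_barns * 1e-24
Sigma = 4.7566e+22 * 482.1 * 1e-24
Sigma = 22.932 /cm

22.932


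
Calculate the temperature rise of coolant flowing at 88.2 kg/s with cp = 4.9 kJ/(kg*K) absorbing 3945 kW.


dT = Q / (m_dot * cp)
dT = 3945 / (88.2 * 4.9)
dT = 9.1281 C

9.1281


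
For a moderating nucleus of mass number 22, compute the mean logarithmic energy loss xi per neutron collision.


xi = 1 + (A-1)^2/(2A) * ln((A-1)/(A+1))
xi = 1 + (22-1)^2/(2*22) * ln((22-1)/(22 +1))
xi = 0.088215

0.088215


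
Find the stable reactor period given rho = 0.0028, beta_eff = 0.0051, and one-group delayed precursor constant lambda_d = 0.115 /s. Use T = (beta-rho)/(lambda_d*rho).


T = (beta - rho) / (lambda_d * rho)
T = (0.0051 - 0.0028) / (0.115 * 0.0028)
T = 7.1429 s

7.1429


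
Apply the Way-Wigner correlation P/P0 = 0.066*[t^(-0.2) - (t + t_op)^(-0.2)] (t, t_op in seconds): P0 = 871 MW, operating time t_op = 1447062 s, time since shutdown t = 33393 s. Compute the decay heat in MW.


P/P0 = 0.066 * [t^(-0.2) - (t + t_op)^(-0.2)]
P/P0 = 0.066 * [33393^(-0.2) - (33393 + 1447062)^(-0.2)]
P/P0 = 0.066 * [0.1245285 - 0.05833389] = 0.004368844
P = 871 * 0.004368844 = 3.8053 MW

3.8053


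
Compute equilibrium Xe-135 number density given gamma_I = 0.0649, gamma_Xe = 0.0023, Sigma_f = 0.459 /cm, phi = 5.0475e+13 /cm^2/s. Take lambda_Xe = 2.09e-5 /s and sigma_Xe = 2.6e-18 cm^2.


Xe_eq = (gamma_I + gamma_Xe) * Sigma_f * phi / (lambda_Xe + sigma_Xe * phi)
Numerator = (0.0649 + 0.0023) * 0.459 * 5.0475e+13 = 1.556891e+12
Denominator = 2.09e-5 + 2.6e-18 * 5.0475e+13 = 1.521350e-04
Xe_eq = 1.556891e+12 / 1.521350e-04 = 1.0234e+16 /cm^3

1.0234e+16


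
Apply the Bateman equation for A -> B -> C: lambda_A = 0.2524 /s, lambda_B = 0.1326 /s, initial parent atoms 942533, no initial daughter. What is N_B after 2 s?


N_B(t) = lambda_A * N_A0 / (lambda_B - lambda_A) * [exp(-lambda_A*t) - exp(-lambda_B*t)]
exp(-0.2524*2) = 0.6036263; exp(-0.1326*2) = 0.7670525
N_B = 0.2524 * 942533 / (0.1326 - 0.2524) * (0.6036263 - 0.7670525)
N_B = 324527

324527


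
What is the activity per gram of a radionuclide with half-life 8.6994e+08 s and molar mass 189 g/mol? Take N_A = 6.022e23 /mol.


lambda = ln(2) / t_half = ln(2) / 8.6994e+08 = 7.967758e-10 /s
SA = lambda * N_A / M
SA = 7.967758e-10 * 6.022e23 / 189
SA = 2.5387e+12 Bq/g

2.5387e+12


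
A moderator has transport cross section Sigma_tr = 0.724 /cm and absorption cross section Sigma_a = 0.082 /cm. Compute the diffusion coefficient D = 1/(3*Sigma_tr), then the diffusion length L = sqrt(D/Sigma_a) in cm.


D = 1 / (3 * Sigma_tr) = 1 / (3 * 0.724) = 0.4604052 cm
L = sqrt(D / Sigma_a)
L = sqrt(0.4604052 / 0.082)
L = 2.3695 cm

2.3695


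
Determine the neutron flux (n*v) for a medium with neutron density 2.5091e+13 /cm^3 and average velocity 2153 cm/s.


phi = n * v
phi = 2.5091e+13 * 2153
phi = 5.4021e+16 /cm^2/s

5.4021e+16


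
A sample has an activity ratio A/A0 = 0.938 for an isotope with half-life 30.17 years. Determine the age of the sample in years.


lambda = ln(2) / t_half = ln(2) / 30.17 = 0.02297472 /yr
t = -ln(A/A0) / lambda
t = -ln(0.938) / 0.02297472
t = 2.7859 yr

2.7859


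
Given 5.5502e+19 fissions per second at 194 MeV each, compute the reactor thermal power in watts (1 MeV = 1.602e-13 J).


P = fission_rate * E_MeV * 1.602e-13
P = 5.5502e+19 * 194 * 1.602e-13
P = 1.7249e+09 W

1.7249e+09


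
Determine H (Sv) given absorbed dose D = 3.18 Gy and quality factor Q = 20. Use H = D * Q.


H = D * Q
H = 3.18 * 20
H = 63.600 Sv

63.600


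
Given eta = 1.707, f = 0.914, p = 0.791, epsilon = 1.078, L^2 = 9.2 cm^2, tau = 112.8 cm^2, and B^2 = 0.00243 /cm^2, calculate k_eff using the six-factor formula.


k_inf = eta*f*p*eps = 1.707*0.914*0.791*1.078 = 1.330378
P_TNL = 1/(1 + L^2*B^2) = 1/(1 + 9.2*0.00243) = 0.9781329
P_FNL = exp(-B^2*tau) = exp(-0.00243*112.8) = 0.7602530
k_eff = k_inf * P_TNL * P_FNL = 1.330378 * 0.9781329 * 0.7602530
k_eff = 0.98931

0.98931


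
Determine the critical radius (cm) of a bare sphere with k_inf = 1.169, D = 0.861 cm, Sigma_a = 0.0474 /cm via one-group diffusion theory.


L^2 = D / Sigma_a = 0.861 / 0.0474 = 18.16456 cm^2
B_m^2 = (k_inf - 1) / L^2 = (1.169 - 1) / 18.16456 = 0.009303831 /cm^2
For a bare sphere: B_g = pi/R, so R_c = pi / sqrt(B_m^2)
R_c = pi / sqrt(0.009303831) = 32.570 cm

32.570


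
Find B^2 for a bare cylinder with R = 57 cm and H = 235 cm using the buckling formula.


B^2 = (2.405/R)^2 + (pi/H)^2
B^2 = (2.405/57)^2 + (pi/235)^2
B^2 = 0.0019590 /cm^2

0.0019590


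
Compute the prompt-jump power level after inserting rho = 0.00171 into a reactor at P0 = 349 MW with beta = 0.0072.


P1/P0 = beta / (beta - rho)
P1/P0 = 0.0072 / (0.0072 - 0.00171) = 1.311475
P1 = 349 * 1.311475 = 457.70 MW

457.70


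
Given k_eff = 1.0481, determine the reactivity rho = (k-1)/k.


rho = (k_eff - 1) / k_eff
rho = (1.0481 - 1) / 1.0481
rho = 0.045893

0.045893


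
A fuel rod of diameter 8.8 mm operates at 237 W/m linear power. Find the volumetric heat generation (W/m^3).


r = D / 2 / 1000 = 8.8 / 2 / 1000 = 0.0044 m
q''' = q' / (pi * r^2)
q''' = 237 / (pi * 0.0044^2)
q''' = 3.8967e+06 W/m^3

3.8967e+06


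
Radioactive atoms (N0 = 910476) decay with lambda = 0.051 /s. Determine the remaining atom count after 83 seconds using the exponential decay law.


N = N0 * exp(-lambda * t)
N = 910476 * exp(-0.051 * 83)
N = 13210

13210


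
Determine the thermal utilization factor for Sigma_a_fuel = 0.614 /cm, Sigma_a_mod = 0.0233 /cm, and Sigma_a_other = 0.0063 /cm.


f = Sigma_a_fuel / (Sigma_a_fuel + Sigma_a_mod + Sigma_a_other)
f = 0.614 / (0.614 + 0.0233 + 0.0063)
f = 0.95401

0.95401


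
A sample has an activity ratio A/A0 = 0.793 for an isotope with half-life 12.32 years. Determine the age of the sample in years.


lambda = ln(2) / t_half = ln(2) / 12.32 = 0.05626195 /yr
t = -ln(A/A0) / lambda
t = -ln(0.793) / 0.05626195
t = 4.1224 yr

4.1224


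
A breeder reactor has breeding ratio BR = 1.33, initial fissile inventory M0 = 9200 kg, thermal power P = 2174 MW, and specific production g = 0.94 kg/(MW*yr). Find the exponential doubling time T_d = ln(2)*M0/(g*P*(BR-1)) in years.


Breeding gain G = BR - 1 = 1.33 - 1 = 0.33
Fissile production rate = g * P * G = 0.94 * 2174 * 0.33 = 674.3748 kg/yr
T_d = ln(2) * M0 / (g * P * G)
T_d = ln(2) * 9200 / 674.3748 = 9.4561 yr

9.4561


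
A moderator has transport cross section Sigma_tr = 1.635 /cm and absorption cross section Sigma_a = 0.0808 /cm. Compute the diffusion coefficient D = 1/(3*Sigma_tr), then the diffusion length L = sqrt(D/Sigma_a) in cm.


D = 1 / (3 * Sigma_tr) = 1 / (3 * 1.635) = 0.2038736 cm
L = sqrt(D / Sigma_a)
L = sqrt(0.2038736 / 0.0808)
L = 1.5885 cm

1.5885


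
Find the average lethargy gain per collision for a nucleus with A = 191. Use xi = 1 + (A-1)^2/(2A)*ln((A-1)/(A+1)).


xi = 1 + (A-1)^2/(2A) * ln((A-1)/(A+1))
xi = 1 + (191-1)^2/(2*191) * ln((191-1)/(191 +1))
xi = 0.010435

0.010435


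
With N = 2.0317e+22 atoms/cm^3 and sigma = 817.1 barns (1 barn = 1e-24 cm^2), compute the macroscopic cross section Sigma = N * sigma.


Sigma = N * sigma_barns * 1e-24
Sigma = 2.0317e+22 * 817.1 * 1e-24
Sigma = 16.601 /cm

16.601


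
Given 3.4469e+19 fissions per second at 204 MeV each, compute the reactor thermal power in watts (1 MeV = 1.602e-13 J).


P = fission_rate * E_MeV * 1.602e-13
P = 3.4469e+19 * 204 * 1.602e-13
P = 1.1265e+09 W

1.1265e+09


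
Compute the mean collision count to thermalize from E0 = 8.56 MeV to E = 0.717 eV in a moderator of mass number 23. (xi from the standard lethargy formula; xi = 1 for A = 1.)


xi = 1 + (A-1)^2/(2A)*ln((A-1)/(A+1)) = 0.08448899 (for A = 23)
n = ln(E0/E) / xi
n = ln(8.56e6 / 0.717) / 0.08448899
n = ln(1.193863e+07) / 0.08448899 = 192.87

192.87


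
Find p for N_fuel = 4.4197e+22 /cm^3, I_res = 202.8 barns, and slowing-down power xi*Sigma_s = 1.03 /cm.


p = exp(-N * I * 1e-24 / (xi*Sigma_s))
p = exp(-4.4197e+22 * 202.8 * 1e-24 / 1.03)
p = 1.6624e-04

1.6624e-04


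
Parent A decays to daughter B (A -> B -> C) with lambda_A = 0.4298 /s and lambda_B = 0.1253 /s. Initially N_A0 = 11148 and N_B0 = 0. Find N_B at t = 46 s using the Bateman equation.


N_B(t) = lambda_A * N_A0 / (lambda_B - lambda_A) * [exp(-lambda_A*t) - exp(-lambda_B*t)]
exp(-0.4298*46) = 2.592093e-09; exp(-0.1253*46) = 0.003139160
N_B = 0.4298 * 11148 / (0.1253 - 0.4298) * (2.592093e-09 - 0.003139160)
N_B = 49.396

49.396


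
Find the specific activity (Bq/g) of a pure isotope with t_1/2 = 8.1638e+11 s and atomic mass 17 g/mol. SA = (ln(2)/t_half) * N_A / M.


lambda = ln(2) / t_half = ln(2) / 8.1638e+11 = 8.490497e-13 /s
SA = lambda * N_A / M
SA = 8.490497e-13 * 6.022e23 / 17
SA = 3.0076e+10 Bq/g

3.0076e+10


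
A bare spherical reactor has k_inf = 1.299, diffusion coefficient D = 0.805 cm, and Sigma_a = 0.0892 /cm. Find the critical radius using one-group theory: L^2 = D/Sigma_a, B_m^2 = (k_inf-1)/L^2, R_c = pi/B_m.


L^2 = D / Sigma_a = 0.805 / 0.0892 = 9.024664 cm^2
B_m^2 = (k_inf - 1) / L^2 = (1.299 - 1) / 9.024664 = 0.03313143 /cm^2
For a bare sphere: B_g = pi/R, so R_c = pi / sqrt(B_m^2)
R_c = pi / sqrt(0.03313143) = 17.260 cm

17.260


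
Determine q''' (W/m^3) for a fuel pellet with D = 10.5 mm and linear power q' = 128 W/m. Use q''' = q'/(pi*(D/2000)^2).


r = D / 2 / 1000 = 10.5 / 2 / 1000 = 0.00525 m
q''' = q' / (pi * r^2)
q''' = 128 / (pi * 0.00525^2)
q''' = 1.4782e+06 W/m^3

1.4782e+06


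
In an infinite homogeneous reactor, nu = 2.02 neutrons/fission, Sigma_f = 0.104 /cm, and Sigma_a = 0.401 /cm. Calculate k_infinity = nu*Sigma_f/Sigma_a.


k_inf = nu * Sigma_f / Sigma_a
k_inf = 2.02 * 0.104 / 0.401
k_inf = 0.52389

0.52389


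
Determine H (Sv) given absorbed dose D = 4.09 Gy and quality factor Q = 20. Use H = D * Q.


H = D * Q
H = 4.09 * 20
H = 81.800 Sv

81.800


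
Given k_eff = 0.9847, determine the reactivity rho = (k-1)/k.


rho = (k_eff - 1) / k_eff
rho = (0.9847 - 1) / 0.9847
rho = -0.015538

-0.015538


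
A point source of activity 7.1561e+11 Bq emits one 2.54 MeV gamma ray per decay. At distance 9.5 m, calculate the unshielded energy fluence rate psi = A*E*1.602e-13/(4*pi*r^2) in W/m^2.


psi = A * E * 1.602e-13 / (4*pi*r^2)
psi = 7.1561e+11 * 2.54 * 1.602e-13 / (4*pi*9.5^2)
psi = 2.5675e-04 W/m^2

2.5675e-04


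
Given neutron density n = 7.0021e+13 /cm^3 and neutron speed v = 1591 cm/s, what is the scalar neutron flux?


phi = n * v
phi = 7.0021e+13 * 1591
phi = 1.1140e+17 /cm^2/s

1.1140e+17


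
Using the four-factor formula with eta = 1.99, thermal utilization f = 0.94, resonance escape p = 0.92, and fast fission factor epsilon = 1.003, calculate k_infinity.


k_inf = eta * f * p * epsilon
k_inf = 1.99 * 0.94 * 0.92 * 1.003
k_inf = 1.7261

1.7261


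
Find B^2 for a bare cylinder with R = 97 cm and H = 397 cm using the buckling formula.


B^2 = (2.405/R)^2 + (pi/H)^2
B^2 = (2.405/97)^2 + (pi/397)^2
B^2 = 6.7735e-04 /cm^2

6.7735e-04


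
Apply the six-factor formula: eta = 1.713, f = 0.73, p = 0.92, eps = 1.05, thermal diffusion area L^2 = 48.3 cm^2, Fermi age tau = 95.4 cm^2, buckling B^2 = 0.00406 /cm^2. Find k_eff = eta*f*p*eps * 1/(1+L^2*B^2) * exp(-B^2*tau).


k_inf = eta*f*p*eps = 1.713*0.73*0.92*1.05 = 1.207973
P_TNL = 1/(1 + L^2*B^2) = 1/(1 + 48.3*0.00406) = 0.8360519
P_FNL = exp(-B^2*tau) = exp(-0.00406*95.4) = 0.6788711
k_eff = k_inf * P_TNL * P_FNL = 1.207973 * 0.8360519 * 0.6788711
k_eff = 0.68561

0.68561


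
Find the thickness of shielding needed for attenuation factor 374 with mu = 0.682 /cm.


x = ln(factor) / mu
x = ln(374) / 0.682
x = 8.6866 cm

8.6866


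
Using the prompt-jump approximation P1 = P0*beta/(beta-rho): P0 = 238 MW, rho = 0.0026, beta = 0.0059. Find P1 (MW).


P1/P0 = beta / (beta - rho)
P1/P0 = 0.0059 / (0.0059 - 0.0026) = 1.787879
P1 = 238 * 1.787879 = 425.52 MW

425.52


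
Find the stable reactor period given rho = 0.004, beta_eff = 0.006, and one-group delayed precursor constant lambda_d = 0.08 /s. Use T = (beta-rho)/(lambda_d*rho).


T = (beta - rho) / (lambda_d * rho)
T = (0.006 - 0.004) / (0.08 * 0.004)
T = 6.2500 s

6.2500


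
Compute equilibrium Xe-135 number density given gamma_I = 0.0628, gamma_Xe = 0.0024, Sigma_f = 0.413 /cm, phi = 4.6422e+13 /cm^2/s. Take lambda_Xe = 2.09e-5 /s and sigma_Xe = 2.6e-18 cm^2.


Xe_eq = (gamma_I + gamma_Xe) * Sigma_f * phi / (lambda_Xe + sigma_Xe * phi)
Numerator = (0.0628 + 0.0024) * 0.413 * 4.6422e+13 = 1.250033e+12
Denominator = 2.09e-5 + 2.6e-18 * 4.6422e+13 = 1.415972e-04
Xe_eq = 1.250033e+12 / 1.415972e-04 = 8.8281e+15 /cm^3

8.8281e+15


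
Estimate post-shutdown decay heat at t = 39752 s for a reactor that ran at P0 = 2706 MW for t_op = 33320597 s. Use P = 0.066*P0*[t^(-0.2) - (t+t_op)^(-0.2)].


P/P0 = 0.066 * [t^(-0.2) - (t + t_op)^(-0.2)]
P/P0 = 0.066 * [39752^(-0.2) - (39752 + 33320597)^(-0.2)]
P/P0 = 0.066 * [0.1202619 - 0.03128628] = 0.005872391
P = 2706 * 0.005872391 = 15.891 MW

15.891


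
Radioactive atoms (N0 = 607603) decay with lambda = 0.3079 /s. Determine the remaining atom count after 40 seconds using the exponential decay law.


N = N0 * exp(-lambda * t)
N = 607603 * exp(-0.3079 * 40)
N = 2.7218

2.7218


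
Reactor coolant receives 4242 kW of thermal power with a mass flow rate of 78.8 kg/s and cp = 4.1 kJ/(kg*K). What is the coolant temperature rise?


dT = Q / (m_dot * cp)
dT = 4242 / (78.8 * 4.1)
dT = 13.130 C

13.130


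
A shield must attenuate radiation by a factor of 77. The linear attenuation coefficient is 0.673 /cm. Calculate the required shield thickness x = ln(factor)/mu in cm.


x = ln(factor) / mu
x = ln(77) / 0.673
x = 6.4544 cm

6.4544


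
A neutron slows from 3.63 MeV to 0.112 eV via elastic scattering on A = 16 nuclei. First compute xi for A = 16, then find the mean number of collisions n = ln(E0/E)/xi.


xi = 1 + (A-1)^2/(2A)*ln((A-1)/(A+1)) = 0.1199467 (for A = 16)
n = ln(E0/E) / xi
n = ln(3.63e6 / 0.112) / 0.1199467
n = ln(3.241071e+07) / 0.1199467 = 144.18

144.18


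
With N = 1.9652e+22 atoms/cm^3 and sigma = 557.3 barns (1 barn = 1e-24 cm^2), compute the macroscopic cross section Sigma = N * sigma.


Sigma = N * sigma_barns * 1e-24
Sigma = 1.9652e+22 * 557.3 * 1e-24
Sigma = 10.952 /cm

10.952


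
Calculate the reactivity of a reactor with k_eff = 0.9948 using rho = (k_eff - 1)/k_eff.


rho = (k_eff - 1) / k_eff
rho = (0.9948 - 1) / 0.9948
rho = -0.0052272

-0.0052272


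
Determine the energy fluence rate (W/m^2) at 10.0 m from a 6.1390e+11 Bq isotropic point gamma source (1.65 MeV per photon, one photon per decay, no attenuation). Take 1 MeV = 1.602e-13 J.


psi = A * E * 1.602e-13 / (4*pi*r^2)
psi = 6.1390e+11 * 1.65 * 1.602e-13 / (4*pi*10.0^2)
psi = 1.2913e-04 W/m^2

1.2913e-04


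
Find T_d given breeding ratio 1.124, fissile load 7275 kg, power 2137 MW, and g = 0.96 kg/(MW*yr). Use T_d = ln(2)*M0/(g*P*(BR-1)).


Breeding gain G = BR - 1 = 1.124 - 1 = 0.124
Fissile production rate = g * P * G = 0.96 * 2137 * 0.124 = 254.38848 kg/yr
T_d = ln(2) * M0 / (g * P * G)
T_d = ln(2) * 7275 / 254.38848 = 19.823 yr

19.823


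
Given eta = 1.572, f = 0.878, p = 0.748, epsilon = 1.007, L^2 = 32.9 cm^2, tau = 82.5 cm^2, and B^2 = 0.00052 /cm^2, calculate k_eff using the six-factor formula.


k_inf = eta*f*p*eps = 1.572*0.878*0.748*1.007 = 1.039628
P_TNL = 1/(1 + L^2*B^2) = 1/(1 + 32.9*0.00052) = 0.9831798
P_FNL = exp(-B^2*tau) = exp(-0.00052*82.5) = 0.9580072
k_eff = k_inf * P_TNL * P_FNL = 1.039628 * 0.9831798 * 0.9580072
k_eff = 0.97922

0.97922


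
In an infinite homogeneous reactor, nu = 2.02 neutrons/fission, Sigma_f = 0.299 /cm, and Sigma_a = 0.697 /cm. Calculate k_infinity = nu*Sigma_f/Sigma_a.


k_inf = nu * Sigma_f / Sigma_a
k_inf = 2.02 * 0.299 / 0.697
k_inf = 0.86654

0.86654


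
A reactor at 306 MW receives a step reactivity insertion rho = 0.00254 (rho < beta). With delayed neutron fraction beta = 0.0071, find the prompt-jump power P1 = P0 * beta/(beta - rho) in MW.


P1/P0 = beta / (beta - rho)
P1/P0 = 0.0071 / (0.0071 - 0.00254) = 1.557018
P1 = 306 * 1.557018 = 476.45 MW

476.45


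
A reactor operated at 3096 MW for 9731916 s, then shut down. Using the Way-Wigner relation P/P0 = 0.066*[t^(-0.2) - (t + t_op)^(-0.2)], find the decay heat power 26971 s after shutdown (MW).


P/P0 = 0.066 * [t^(-0.2) - (t + t_op)^(-0.2)]
P/P0 = 0.066 * [26971^(-0.2) - (26971 + 9731916)^(-0.2)]
P/P0 = 0.066 * [0.1299633 - 0.04000552] = 0.005937213
P = 3096 * 0.005937213 = 18.382 MW

18.382


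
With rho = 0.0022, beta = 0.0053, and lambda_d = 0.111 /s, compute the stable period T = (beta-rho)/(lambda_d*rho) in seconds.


T = (beta - rho) / (lambda_d * rho)
T = (0.0053 - 0.0022) / (0.111 * 0.0022)
T = 12.695 s

12.695


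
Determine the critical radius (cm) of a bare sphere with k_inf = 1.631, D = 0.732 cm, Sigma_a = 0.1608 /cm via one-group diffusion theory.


L^2 = D / Sigma_a = 0.732 / 0.1608 = 4.552239 cm^2
B_m^2 = (k_inf - 1) / L^2 = (1.631 - 1) / 4.552239 = 0.1386131 /cm^2
For a bare sphere: B_g = pi/R, so R_c = pi / sqrt(B_m^2)
R_c = pi / sqrt(0.1386131) = 8.4382 cm

8.4382


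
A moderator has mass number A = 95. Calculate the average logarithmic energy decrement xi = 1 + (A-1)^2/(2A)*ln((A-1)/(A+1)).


xi = 1 + (A-1)^2/(2A) * ln((A-1)/(A+1))
xi = 1 + (95-1)^2/(2*95) * ln((95-1)/(95 +1))
xi = 0.020906

0.020906


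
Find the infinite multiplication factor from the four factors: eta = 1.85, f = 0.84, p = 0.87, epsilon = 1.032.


k_inf = eta * f * p * epsilon
k_inf = 1.85 * 0.84 * 0.87 * 1.032
k_inf = 1.3952

1.3952


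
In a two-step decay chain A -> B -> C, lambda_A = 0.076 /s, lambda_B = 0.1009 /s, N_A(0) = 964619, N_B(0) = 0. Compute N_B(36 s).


N_B(t) = lambda_A * N_A0 / (lambda_B - lambda_A) * [exp(-lambda_A*t) - exp(-lambda_B*t)]
exp(-0.076*36) = 0.06482915; exp(-0.1009*36) = 0.02645262
N_B = 0.076 * 964619 / (0.1009 - 0.076) * (0.06482915 - 0.02645262)
N_B = 112989

112989


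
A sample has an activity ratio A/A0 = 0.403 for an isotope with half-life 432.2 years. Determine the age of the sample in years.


lambda = ln(2) / t_half = ln(2) / 432.2 = 0.001603765 /yr
t = -ln(A/A0) / lambda
t = -ln(0.403) / 0.001603765
t = 566.68 yr

566.68


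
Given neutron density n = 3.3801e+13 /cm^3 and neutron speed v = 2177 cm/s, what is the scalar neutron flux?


phi = n * v
phi = 3.3801e+13 * 2177
phi = 7.3585e+16 /cm^2/s

7.3585e+16


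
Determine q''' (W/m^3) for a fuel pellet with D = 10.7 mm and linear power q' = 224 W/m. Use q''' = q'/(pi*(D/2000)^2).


r = D / 2 / 1000 = 10.7 / 2 / 1000 = 0.00535 m
q''' = q' / (pi * r^2)
q''' = 224 / (pi * 0.00535^2)
q''' = 2.4911e+06 W/m^3

2.4911e+06


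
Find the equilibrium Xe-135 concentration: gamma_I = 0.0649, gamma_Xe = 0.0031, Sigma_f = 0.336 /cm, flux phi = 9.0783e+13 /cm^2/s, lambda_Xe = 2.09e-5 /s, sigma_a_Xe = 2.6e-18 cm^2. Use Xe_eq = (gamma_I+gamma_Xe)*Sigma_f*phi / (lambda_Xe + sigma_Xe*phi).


Xe_eq = (gamma_I + gamma_Xe) * Sigma_f * phi / (lambda_Xe + sigma_Xe * phi)
Numerator = (0.0649 + 0.0031) * 0.336 * 9.0783e+13 = 2.074210e+12
Denominator = 2.09e-5 + 2.6e-18 * 9.0783e+13 = 2.569358e-04
Xe_eq = 2.074210e+12 / 2.569358e-04 = 8.0729e+15 /cm^3

8.0729e+15


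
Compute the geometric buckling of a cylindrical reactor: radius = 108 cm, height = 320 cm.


B^2 = (2.405/R)^2 + (pi/H)^2
B^2 = (2.405/108)^2 + (pi/320)^2
B^2 = 5.9227e-04 /cm^2

5.9227e-04


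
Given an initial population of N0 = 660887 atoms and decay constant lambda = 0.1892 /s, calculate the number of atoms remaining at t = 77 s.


N = N0 * exp(-lambda * t)
N = 660887 * exp(-0.1892 * 77)
N = 0.31128

0.31128


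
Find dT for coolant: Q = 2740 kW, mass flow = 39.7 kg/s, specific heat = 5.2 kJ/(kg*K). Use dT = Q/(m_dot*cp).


dT = Q / (m_dot * cp)
dT = 2740 / (39.7 * 5.2)
dT = 13.273 C

13.273


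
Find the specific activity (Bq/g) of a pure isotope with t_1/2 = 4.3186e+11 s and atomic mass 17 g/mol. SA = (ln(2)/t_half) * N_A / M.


lambda = ln(2) / t_half = ln(2) / 4.3186e+11 = 1.605028e-12 /s
SA = lambda * N_A / M
SA = 1.605028e-12 * 6.022e23 / 17
SA = 5.6856e+10 Bq/g

5.6856e+10


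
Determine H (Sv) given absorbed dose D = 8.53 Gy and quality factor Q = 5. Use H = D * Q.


H = D * Q
H = 8.53 * 5
H = 42.650 Sv

42.650


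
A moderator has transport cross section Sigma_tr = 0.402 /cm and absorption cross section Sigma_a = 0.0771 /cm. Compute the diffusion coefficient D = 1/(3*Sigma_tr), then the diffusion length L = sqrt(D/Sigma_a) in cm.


D = 1 / (3 * Sigma_tr) = 1 / (3 * 0.402) = 0.8291874 cm
L = sqrt(D / Sigma_a)
L = sqrt(0.8291874 / 0.0771)
L = 3.2794 cm

3.2794


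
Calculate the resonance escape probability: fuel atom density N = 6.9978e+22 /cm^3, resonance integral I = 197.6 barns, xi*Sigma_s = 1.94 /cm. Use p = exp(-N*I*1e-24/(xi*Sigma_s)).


p = exp(-N * I * 1e-24 / (xi*Sigma_s))
p = exp(-6.9978e+22 * 197.6 * 1e-24 / 1.94)
p = 8.0260e-04

8.0260e-04


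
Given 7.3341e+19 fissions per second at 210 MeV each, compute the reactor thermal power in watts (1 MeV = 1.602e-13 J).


P = fission_rate * E_MeV * 1.602e-13
P = 7.3341e+19 * 210 * 1.602e-13
P = 2.4673e+09 W

2.4673e+09


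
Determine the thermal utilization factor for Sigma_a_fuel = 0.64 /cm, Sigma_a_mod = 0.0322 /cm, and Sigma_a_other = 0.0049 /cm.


f = Sigma_a_fuel / (Sigma_a_fuel + Sigma_a_mod + Sigma_a_other)
f = 0.64 / (0.64 + 0.0322 + 0.0049)
f = 0.94521

0.94521


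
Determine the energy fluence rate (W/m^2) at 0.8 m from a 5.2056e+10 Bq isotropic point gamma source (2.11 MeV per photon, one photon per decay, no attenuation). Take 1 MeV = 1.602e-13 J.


psi = A * E * 1.602e-13 / (4*pi*r^2)
psi = 5.2056e+10 * 2.11 * 1.602e-13 / (4*pi*0.8^2)
psi = 0.0021879 W/m^2

0.0021879


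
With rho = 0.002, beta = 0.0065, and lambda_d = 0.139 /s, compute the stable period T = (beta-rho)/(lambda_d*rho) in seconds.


T = (beta - rho) / (lambda_d * rho)
T = (0.0065 - 0.002) / (0.139 * 0.002)
T = 16.187 s

16.187


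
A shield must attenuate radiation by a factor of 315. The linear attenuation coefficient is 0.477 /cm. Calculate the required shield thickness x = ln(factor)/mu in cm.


x = ln(factor) / mu
x = ln(315) / 0.477
x = 12.060 cm

12.060


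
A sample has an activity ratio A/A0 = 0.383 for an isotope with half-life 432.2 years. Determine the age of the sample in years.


lambda = ln(2) / t_half = ln(2) / 432.2 = 0.001603765 /yr
t = -ln(A/A0) / lambda
t = -ln(0.383) / 0.001603765
t = 598.42 yr

598.42


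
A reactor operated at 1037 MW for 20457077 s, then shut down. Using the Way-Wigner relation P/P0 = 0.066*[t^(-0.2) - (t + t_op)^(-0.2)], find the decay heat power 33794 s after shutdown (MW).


P/P0 = 0.066 * [t^(-0.2) - (t + t_op)^(-0.2)]
P/P0 = 0.066 * [33794^(-0.2) - (33794 + 20457077)^(-0.2)]
P/P0 = 0.066 * [0.1242316 - 0.03448958] = 0.005922973
P = 1037 * 0.005922973 = 6.1421 MW

6.1421


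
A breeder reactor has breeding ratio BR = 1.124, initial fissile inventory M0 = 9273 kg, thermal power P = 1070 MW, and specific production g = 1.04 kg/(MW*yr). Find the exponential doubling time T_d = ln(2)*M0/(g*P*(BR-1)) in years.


Breeding gain G = BR - 1 = 1.124 - 1 = 0.124
Fissile production rate = g * P * G = 1.04 * 1070 * 0.124 = 137.9872 kg/yr
T_d = ln(2) * M0 / (g * P * G)
T_d = ln(2) * 9273 / 137.9872 = 46.581 yr

46.581


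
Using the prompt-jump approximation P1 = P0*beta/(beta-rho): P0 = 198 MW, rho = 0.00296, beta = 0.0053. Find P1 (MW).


P1/P0 = beta / (beta - rho)
P1/P0 = 0.0053 / (0.0053 - 0.00296) = 2.264957
P1 = 198 * 2.264957 = 448.46 MW

448.46


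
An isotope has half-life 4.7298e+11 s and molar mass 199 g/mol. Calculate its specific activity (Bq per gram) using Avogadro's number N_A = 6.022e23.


lambda = ln(2) / t_half = ln(2) / 4.7298e+11 = 1.465489e-12 /s
SA = lambda * N_A / M
SA = 1.465489e-12 * 6.022e23 / 199
SA = 4.4348e+09 Bq/g

4.4348e+09


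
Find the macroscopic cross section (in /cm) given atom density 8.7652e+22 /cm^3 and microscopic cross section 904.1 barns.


Sigma = N * sigma_barns * 1e-24
Sigma = 8.7652e+22 * 904.1 * 1e-24
Sigma = 79.246 /cm

79.246


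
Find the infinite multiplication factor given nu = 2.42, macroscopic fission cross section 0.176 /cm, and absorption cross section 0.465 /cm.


k_inf = nu * Sigma_f / Sigma_a
k_inf = 2.42 * 0.176 / 0.465
k_inf = 0.91596

0.91596


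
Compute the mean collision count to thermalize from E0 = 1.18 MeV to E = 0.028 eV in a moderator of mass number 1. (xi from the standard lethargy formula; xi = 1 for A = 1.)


xi = 1 + (A-1)^2/(2A)*ln((A-1)/(A+1)) = 1 (for A = 1)
n = ln(E0/E) / xi
n = ln(1.18e6 / 0.028) / 1
n = ln(4.214286e+07) / 1 = 17.557

17.557


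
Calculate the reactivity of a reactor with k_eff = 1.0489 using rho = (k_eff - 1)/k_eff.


rho = (k_eff - 1) / k_eff
rho = (1.0489 - 1) / 1.0489
rho = 0.046620

0.046620


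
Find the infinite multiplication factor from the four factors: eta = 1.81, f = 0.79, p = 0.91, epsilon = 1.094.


k_inf = eta * f * p * epsilon
k_inf = 1.81 * 0.79 * 0.91 * 1.094
k_inf = 1.4235

1.4235


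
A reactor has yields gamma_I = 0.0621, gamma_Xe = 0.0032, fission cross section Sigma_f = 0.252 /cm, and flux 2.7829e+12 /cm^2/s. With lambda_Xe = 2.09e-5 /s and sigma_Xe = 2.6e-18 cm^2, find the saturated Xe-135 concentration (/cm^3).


Xe_eq = (gamma_I + gamma_Xe) * Sigma_f * phi / (lambda_Xe + sigma_Xe * phi)
Numerator = (0.0621 + 0.0032) * 0.252 * 2.7829e+12 = 4.579429e+10
Denominator = 2.09e-5 + 2.6e-18 * 2.7829e+12 = 2.813554e-05
Xe_eq = 4.579429e+10 / 2.813554e-05 = 1.6276e+15 /cm^3

1.6276e+15


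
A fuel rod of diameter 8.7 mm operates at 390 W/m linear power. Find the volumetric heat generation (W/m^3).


r = D / 2 / 1000 = 8.7 / 2 / 1000 = 0.00435 m
q''' = q' / (pi * r^2)
q''' = 390 / (pi * 0.00435^2)
q''' = 6.5605e+06 W/m^3

6.5605e+06


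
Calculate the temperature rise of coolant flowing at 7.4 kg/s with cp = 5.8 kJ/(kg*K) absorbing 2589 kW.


dT = Q / (m_dot * cp)
dT = 2589 / (7.4 * 5.8)
dT = 60.322 C

60.322


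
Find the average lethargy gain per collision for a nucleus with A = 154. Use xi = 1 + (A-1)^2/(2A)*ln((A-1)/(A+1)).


xi = 1 + (A-1)^2/(2A) * ln((A-1)/(A+1))
xi = 1 + (154-1)^2/(2*154) * ln((154-1)/(154 +1))
xi = 0.012931

0.012931


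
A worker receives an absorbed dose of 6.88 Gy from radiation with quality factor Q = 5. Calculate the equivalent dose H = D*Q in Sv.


H = D * Q
H = 6.88 * 5
H = 34.400 Sv

34.400


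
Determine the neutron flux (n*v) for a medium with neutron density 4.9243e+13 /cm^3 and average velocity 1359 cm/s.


phi = n * v
phi = 4.9243e+13 * 1359
phi = 6.6921e+16 /cm^2/s

6.6921e+16


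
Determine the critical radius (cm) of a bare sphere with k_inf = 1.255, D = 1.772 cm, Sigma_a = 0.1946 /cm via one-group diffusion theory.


L^2 = D / Sigma_a = 1.772 / 0.1946 = 9.105858 cm^2
B_m^2 = (k_inf - 1) / L^2 = (1.255 - 1) / 9.105858 = 0.02800395 /cm^2
For a bare sphere: B_g = pi/R, so R_c = pi / sqrt(B_m^2)
R_c = pi / sqrt(0.02800395) = 18.773 cm

18.773


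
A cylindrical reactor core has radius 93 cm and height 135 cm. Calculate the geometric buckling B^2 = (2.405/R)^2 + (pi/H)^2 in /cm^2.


B^2 = (2.405/R)^2 + (pi/H)^2
B^2 = (2.405/93)^2 + (pi/135)^2
B^2 = 0.0012103 /cm^2

0.0012103


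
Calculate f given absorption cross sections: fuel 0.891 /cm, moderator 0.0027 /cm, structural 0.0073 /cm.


f = Sigma_a_fuel / (Sigma_a_fuel + Sigma_a_mod + Sigma_a_other)
f = 0.891 / (0.891 + 0.0027 + 0.0073)
f = 0.98890

0.98890


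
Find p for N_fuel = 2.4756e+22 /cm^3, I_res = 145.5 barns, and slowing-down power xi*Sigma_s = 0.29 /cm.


p = exp(-N * I * 1e-24 / (xi*Sigma_s))
p = exp(-2.4756e+22 * 145.5 * 1e-24 / 0.29)
p = 4.0343e-06

4.0343e-06


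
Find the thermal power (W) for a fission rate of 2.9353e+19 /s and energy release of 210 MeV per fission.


P = fission_rate * E_MeV * 1.602e-13
P = 2.9353e+19 * 210 * 1.602e-13
P = 9.8749e+08 W

9.8749e+08


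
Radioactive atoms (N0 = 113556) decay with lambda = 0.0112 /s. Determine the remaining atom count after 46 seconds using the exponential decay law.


N = N0 * exp(-lambda * t)
N = 113556 * exp(-0.0112 * 46)
N = 67836

67836


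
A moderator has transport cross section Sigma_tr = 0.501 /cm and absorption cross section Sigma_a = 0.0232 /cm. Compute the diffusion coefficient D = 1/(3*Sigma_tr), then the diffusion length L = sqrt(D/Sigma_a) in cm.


D = 1 / (3 * Sigma_tr) = 1 / (3 * 0.501) = 0.6653360 cm
L = sqrt(D / Sigma_a)
L = sqrt(0.6653360 / 0.0232)
L = 5.3552 cm

5.3552


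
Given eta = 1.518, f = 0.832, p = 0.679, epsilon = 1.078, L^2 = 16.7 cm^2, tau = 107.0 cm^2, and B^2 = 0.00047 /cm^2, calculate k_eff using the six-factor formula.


k_inf = eta*f*p*eps = 1.518*0.832*0.679*1.078 = 0.9244504
P_TNL = 1/(1 + L^2*B^2) = 1/(1 + 16.7*0.00047) = 0.9922121
P_FNL = exp(-B^2*tau) = exp(-0.00047*107.0) = 0.9509536
k_eff = k_inf * P_TNL * P_FNL = 0.9244504 * 0.9922121 * 0.9509536
k_eff = 0.87226

0.87226


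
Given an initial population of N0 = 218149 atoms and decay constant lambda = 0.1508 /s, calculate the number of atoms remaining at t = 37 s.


N = N0 * exp(-lambda * t)
N = 218149 * exp(-0.1508 * 37)
N = 823.31

823.31


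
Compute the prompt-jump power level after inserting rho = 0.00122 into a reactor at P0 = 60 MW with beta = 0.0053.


P1/P0 = beta / (beta - rho)
P1/P0 = 0.0053 / (0.0053 - 0.00122) = 1.299020
P1 = 60 * 1.299020 = 77.941 MW

77.941


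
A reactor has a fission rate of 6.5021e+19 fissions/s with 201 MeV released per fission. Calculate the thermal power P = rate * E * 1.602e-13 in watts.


P = fission_rate * E_MeV * 1.602e-13
P = 6.5021e+19 * 201 * 1.602e-13
P = 2.0937e+09 W

2.0937e+09


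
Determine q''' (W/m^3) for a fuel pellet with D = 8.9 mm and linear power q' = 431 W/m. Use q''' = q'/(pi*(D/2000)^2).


r = D / 2 / 1000 = 8.9 / 2 / 1000 = 0.00445 m
q''' = q' / (pi * r^2)
q''' = 431 / (pi * 0.00445^2)
q''' = 6.9280e+06 W/m^3

6.9280e+06


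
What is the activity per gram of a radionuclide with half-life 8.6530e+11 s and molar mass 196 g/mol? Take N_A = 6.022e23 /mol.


lambda = ln(2) / t_half = ln(2) / 8.6530e+11 = 8.010484e-13 /s
SA = lambda * N_A / M
SA = 8.010484e-13 * 6.022e23 / 196
SA = 2.4612e+09 Bq/g

2.4612e+09


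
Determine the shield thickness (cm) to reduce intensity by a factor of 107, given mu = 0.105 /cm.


x = ln(factor) / mu
x = ln(107) / 0.105
x = 44.503 cm

44.503


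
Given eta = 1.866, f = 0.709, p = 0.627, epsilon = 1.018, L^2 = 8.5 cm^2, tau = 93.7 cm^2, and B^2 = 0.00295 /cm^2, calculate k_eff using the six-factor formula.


k_inf = eta*f*p*eps = 1.866*0.709*0.627*1.018 = 0.8444485
P_TNL = 1/(1 + L^2*B^2) = 1/(1 + 8.5*0.00295) = 0.9755384
P_FNL = exp(-B^2*tau) = exp(-0.00295*93.7) = 0.7584981
k_eff = k_inf * P_TNL * P_FNL = 0.8444485 * 0.9755384 * 0.7584981
k_eff = 0.62484

0.62484


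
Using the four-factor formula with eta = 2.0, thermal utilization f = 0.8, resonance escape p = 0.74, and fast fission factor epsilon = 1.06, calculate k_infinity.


k_inf = eta * f * p * epsilon
k_inf = 2.0 * 0.8 * 0.74 * 1.06
k_inf = 1.2550

1.2550


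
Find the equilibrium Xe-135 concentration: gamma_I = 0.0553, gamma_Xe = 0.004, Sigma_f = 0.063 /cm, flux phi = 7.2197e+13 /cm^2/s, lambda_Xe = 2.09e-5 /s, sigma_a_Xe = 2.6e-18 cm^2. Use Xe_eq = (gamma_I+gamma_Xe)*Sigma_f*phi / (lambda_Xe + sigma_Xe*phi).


Xe_eq = (gamma_I + gamma_Xe) * Sigma_f * phi / (lambda_Xe + sigma_Xe * phi)
Numerator = (0.0553 + 0.004) * 0.063 * 7.2197e+13 = 2.697208e+11
Denominator = 2.09e-5 + 2.6e-18 * 7.2197e+13 = 2.086122e-04
Xe_eq = 2.697208e+11 / 2.086122e-04 = 1.2929e+15 /cm^3

1.2929e+15


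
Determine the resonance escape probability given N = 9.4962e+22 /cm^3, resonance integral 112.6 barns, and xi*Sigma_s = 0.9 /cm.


p = exp(-N * I * 1e-24 / (xi*Sigma_s))
p = exp(-9.4962e+22 * 112.6 * 1e-24 / 0.9)
p = 6.9220e-06

6.9220e-06


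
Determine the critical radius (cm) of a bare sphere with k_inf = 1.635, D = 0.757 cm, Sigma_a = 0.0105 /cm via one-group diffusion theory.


L^2 = D / Sigma_a = 0.757 / 0.0105 = 72.09524 cm^2
B_m^2 = (k_inf - 1) / L^2 = (1.635 - 1) / 72.09524 = 0.008807794 /cm^2
For a bare sphere: B_g = pi/R, so R_c = pi / sqrt(B_m^2)
R_c = pi / sqrt(0.008807794) = 33.475 cm

33.475


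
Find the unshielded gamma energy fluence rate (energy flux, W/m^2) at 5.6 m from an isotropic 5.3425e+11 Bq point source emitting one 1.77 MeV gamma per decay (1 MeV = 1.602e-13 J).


psi = A * E * 1.602e-13 / (4*pi*r^2)
psi = 5.3425e+11 * 1.77 * 1.602e-13 / (4*pi*5.6^2)
psi = 3.8441e-04 W/m^2

3.8441e-04


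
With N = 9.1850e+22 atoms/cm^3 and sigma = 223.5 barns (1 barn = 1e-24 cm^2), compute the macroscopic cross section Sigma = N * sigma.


Sigma = N * sigma_barns * 1e-24
Sigma = 9.1850e+22 * 223.5 * 1e-24
Sigma = 20.528 /cm

20.528


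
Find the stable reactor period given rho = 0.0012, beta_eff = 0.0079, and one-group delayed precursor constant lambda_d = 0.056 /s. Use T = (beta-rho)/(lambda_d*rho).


T = (beta - rho) / (lambda_d * rho)
T = (0.0079 - 0.0012) / (0.056 * 0.0012)
T = 99.702 s

99.702


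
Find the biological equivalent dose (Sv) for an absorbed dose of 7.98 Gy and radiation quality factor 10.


H = D * Q
H = 7.98 * 10
H = 79.800 Sv

79.800


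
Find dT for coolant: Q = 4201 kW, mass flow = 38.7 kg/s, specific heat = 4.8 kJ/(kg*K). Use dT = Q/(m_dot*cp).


dT = Q / (m_dot * cp)
dT = 4201 / (38.7 * 4.8)
dT = 22.615 C

22.615


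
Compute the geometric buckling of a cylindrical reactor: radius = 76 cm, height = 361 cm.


B^2 = (2.405/R)^2 + (pi/H)^2
B^2 = (2.405/76)^2 + (pi/361)^2
B^2 = 0.0010771 /cm^2

0.0010771


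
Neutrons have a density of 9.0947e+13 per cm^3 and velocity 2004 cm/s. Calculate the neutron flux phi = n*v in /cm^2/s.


phi = n * v
phi = 9.0947e+13 * 2004
phi = 1.8226e+17 /cm^2/s

1.8226e+17


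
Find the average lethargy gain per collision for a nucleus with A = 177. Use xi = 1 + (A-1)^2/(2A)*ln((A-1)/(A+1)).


xi = 1 + (A-1)^2/(2A) * ln((A-1)/(A+1))
xi = 1 + (177-1)^2/(2*177) * ln((177-1)/(177 +1))
xi = 0.011257

0.011257


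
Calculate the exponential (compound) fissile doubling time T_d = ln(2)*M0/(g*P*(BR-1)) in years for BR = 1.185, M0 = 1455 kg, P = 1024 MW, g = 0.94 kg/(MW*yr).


Breeding gain G = BR - 1 = 1.185 - 1 = 0.185
Fissile production rate = g * P * G = 0.94 * 1024 * 0.185 = 178.0736 kg/yr
T_d = ln(2) * M0 / (g * P * G)
T_d = ln(2) * 1455 / 178.0736 = 5.6636 yr

5.6636


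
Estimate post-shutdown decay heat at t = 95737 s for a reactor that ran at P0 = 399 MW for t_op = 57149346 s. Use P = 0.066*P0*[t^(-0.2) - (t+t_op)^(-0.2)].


P/P0 = 0.066 * [t^(-0.2) - (t + t_op)^(-0.2)]
P/P0 = 0.066 * [95737^(-0.2) - (95737 + 57149346)^(-0.2)]
P/P0 = 0.066 * [0.1008751 - 0.02808357] = 0.004804241
P = 399 * 0.004804241 = 1.9169 MW

1.9169


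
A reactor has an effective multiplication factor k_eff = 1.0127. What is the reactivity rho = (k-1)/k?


rho = (k_eff - 1) / k_eff
rho = (1.0127 - 1) / 1.0127
rho = 0.012541

0.012541


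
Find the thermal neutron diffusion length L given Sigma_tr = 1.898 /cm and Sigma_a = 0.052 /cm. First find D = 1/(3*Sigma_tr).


D = 1 / (3 * Sigma_tr) = 1 / (3 * 1.898) = 0.1756235 cm
L = sqrt(D / Sigma_a)
L = sqrt(0.1756235 / 0.052)
L = 1.8378 cm

1.8378


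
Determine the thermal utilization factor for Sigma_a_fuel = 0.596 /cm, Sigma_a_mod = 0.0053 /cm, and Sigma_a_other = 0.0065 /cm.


f = Sigma_a_fuel / (Sigma_a_fuel + Sigma_a_mod + Sigma_a_other)
f = 0.596 / (0.596 + 0.0053 + 0.0065)
f = 0.98059

0.98059
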